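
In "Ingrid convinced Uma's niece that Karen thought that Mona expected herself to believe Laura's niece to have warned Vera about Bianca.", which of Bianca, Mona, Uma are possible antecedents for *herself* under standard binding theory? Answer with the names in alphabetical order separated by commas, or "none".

*herself* is a reflexive; Principle A requires it to be bound within its binding domain — the clause headed by 'expected'.
— Bianca: second object of the clause headed by 'warned'; does not c-command the reflexive — cannot bind it (Principle A).
— Mona: subject of the clause headed by 'expected'; c-commands the reflexive within its binding domain — allowed (Principle A).
— Uma: possessor inside the object DP of the matrix clause; does not c-command the reflexive — cannot bind it (Principle A).

Mona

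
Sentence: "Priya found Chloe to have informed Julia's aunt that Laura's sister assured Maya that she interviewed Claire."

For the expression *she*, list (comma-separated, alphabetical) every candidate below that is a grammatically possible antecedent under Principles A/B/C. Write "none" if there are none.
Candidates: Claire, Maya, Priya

*she* is a pronoun; Principle B requires it to be free in its binding domain — the clause headed by 'interviewed'.
— Claire: object of the clause headed by 'interviewed'; is c-commanded by the pronoun; coreference would bind this R-expression — blocked (Principle C).
— Maya: object of the clause headed by 'assured'; c-commands the pronoun but lies outside its binding domain — allowed.
— Priya: subject of the matrix clause; c-commands the pronoun but lies outside its binding domain — allowed.

Maya, Priya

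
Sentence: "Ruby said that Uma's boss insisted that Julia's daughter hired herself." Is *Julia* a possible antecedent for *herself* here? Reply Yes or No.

*herself* is a reflexive; Principle A requires it to be bound within its binding domain — the clause headed by 'hired'.
— Julia: possessor inside the subject DP of the clause headed by 'hired'; does not c-command the reflexive — cannot bind it (Principle A).

No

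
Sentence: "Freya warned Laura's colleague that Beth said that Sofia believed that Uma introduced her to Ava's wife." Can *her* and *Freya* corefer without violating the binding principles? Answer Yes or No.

Yes

*Freya* is an R-expression; Principle C requires it to be free (not bound by any c-commanding expression).
— her: object of the clause headed by 'introduced'; the pronoun does not c-command the R-expression — coreference allowed.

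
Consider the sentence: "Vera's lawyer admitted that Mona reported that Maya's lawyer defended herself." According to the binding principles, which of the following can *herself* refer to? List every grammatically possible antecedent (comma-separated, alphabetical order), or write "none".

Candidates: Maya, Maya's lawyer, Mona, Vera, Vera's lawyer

*herself* is a reflexive; Principle A requires it to be bound within its binding domain — the clause headed by 'defended'.
— Maya: possessor inside the subject DP of the clause headed by 'defended'; does not c-command the reflexive — cannot bind it (Principle A).
— Maya's lawyer: subject of the clause headed by 'defended'; c-commands the reflexive within its binding domain — allowed (Principle A).
— Mona: subject of the clause headed by 'reported'; c-commands the reflexive but lies outside its binding domain — cannot bind it (Principle A).
— Vera: possessor inside the subject DP of the matrix clause; does not c-command the reflexive — cannot bind it (Principle A).
— Vera's lawyer: subject of the matrix clause; c-commands the reflexive but lies outside its binding domain — cannot bind it (Principle A).

Maya's lawyer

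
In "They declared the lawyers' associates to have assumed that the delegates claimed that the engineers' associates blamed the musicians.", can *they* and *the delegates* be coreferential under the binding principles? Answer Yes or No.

No

*the delegates* is an R-expression; Principle C requires it to be free (not bound by any c-commanding expression).
— they: subject of the matrix clause; the pronoun c-commands the R-expression — coreference blocked (Principle C).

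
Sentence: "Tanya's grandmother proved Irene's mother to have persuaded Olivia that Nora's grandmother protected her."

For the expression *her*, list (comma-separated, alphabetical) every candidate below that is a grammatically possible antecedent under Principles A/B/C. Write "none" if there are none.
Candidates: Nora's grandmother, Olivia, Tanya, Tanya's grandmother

*her* is a pronoun; Principle B requires it to be free in its binding domain — the clause headed by 'protected'.
— Nora's grandmother: subject of the clause headed by 'protected'; c-commands the pronoun within its binding domain — blocked (Principle B).
— Olivia: object of the clause headed by 'persuaded'; c-commands the pronoun but lies outside its binding domain — allowed.
— Tanya: possessor inside the subject DP of the matrix clause; does not c-command the pronoun — Principle B does not apply; allowed.
— Tanya's grandmother: subject of the matrix clause; c-commands the pronoun but lies outside its binding domain — allowed.

Olivia, Tanya, Tanya's grandmother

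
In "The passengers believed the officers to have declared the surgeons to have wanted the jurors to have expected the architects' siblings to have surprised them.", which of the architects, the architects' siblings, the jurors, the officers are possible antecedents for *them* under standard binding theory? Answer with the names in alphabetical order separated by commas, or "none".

the architects, the jurors, the officers

*them* is a pronoun; Principle B requires it to be free in its binding domain — the clause headed by 'surprised'.
— the architects: possessor inside the subject DP of the clause headed by 'surprised'; does not c-command the pronoun — Principle B does not apply; allowed.
— the architects' siblings: subject of the clause headed by 'surprised'; c-commands the pronoun within its binding domain — blocked (Principle B).
— the jurors: subject of the clause headed by 'expected'; c-commands the pronoun but lies outside its binding domain — allowed.
— the officers: subject of the clause headed by 'declared'; c-commands the pronoun but lies outside its binding domain — allowed.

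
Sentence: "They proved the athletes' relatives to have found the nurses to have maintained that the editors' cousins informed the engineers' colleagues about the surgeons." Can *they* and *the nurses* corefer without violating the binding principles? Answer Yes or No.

No

*the nurses* is an R-expression; Principle C requires it to be free (not bound by any c-commanding expression).
— they: subject of the matrix clause; the pronoun c-commands the R-expression — coreference blocked (Principle C).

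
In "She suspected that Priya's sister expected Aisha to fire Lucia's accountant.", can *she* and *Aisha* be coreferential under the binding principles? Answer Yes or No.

No

*Aisha* is an R-expression; Principle C requires it to be free (not bound by any c-commanding expression).
— she: subject of the matrix clause; the pronoun c-commands the R-expression — coreference blocked (Principle C).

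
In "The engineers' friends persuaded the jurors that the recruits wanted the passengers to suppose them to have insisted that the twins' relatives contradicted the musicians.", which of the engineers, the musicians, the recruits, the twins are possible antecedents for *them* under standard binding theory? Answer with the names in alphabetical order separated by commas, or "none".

the engineers, the recruits

*them* is a pronoun; Principle B requires it to be free in its binding domain — the clause headed by 'suppose'.
— the engineers: possessor inside the subject DP of the matrix clause; does not c-command the pronoun — Principle B does not apply; allowed.
— the musicians: object of the clause headed by 'contradicted'; is c-commanded by the pronoun; coreference would bind this R-expression — blocked (Principle C).
— the recruits: subject of the clause headed by 'wanted'; c-commands the pronoun but lies outside its binding domain — allowed.
— the twins: possessor inside the subject DP of the clause headed by 'contradicted'; is c-commanded by the pronoun; coreference would bind this R-expression — blocked (Principle C).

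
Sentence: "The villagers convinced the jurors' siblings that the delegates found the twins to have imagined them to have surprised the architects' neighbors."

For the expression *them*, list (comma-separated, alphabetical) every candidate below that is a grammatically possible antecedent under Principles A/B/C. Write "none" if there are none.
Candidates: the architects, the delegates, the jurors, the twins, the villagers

the delegates, the jurors, the villagers

*them* is a pronoun; Principle B requires it to be free in its binding domain — the clause headed by 'imagined'.
— the architects: possessor inside the object DP of the clause headed by 'surprised'; is c-commanded by the pronoun; coreference would bind this R-expression — blocked (Principle C).
— the delegates: subject of the clause headed by 'found'; c-commands the pronoun but lies outside its binding domain — allowed.
— the jurors: possessor inside the object DP of the matrix clause; does not c-command the pronoun — Principle B does not apply; allowed.
— the twins: subject of the clause headed by 'imagined'; c-commands the pronoun within its binding domain — blocked (Principle B).
— the villagers: subject of the matrix clause; c-commands the pronoun but lies outside its binding domain — allowed.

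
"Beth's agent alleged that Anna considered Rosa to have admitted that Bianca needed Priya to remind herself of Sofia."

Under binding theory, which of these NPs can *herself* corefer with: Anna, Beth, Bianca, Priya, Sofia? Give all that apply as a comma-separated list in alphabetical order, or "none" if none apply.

*herself* is a reflexive; Principle A requires it to be bound within its binding domain — the clause headed by 'remind'.
— Anna: subject of the clause headed by 'considered'; c-commands the reflexive but lies outside its binding domain — cannot bind it (Principle A).
— Beth: possessor inside the subject DP of the matrix clause; does not c-command the reflexive — cannot bind it (Principle A).
— Bianca: subject of the clause headed by 'needed'; c-commands the reflexive but lies outside its binding domain — cannot bind it (Principle A).
— Priya: subject of the clause headed by 'remind'; c-commands the reflexive within its binding domain — allowed (Principle A).
— Sofia: second object of the clause headed by 'remind'; does not c-command the reflexive — cannot bind it (Principle A).

Priya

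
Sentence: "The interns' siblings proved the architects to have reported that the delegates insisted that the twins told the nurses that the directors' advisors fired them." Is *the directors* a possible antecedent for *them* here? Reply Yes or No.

Yes

*them* is a pronoun; Principle B requires it to be free in its binding domain — the clause headed by 'fired'.
— the directors: possessor inside the subject DP of the clause headed by 'fired'; does not c-command the pronoun — Principle B does not apply; allowed.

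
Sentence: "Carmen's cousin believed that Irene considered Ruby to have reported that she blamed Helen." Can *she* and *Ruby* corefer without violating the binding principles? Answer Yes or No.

*Ruby* is an R-expression; Principle C requires it to be free (not bound by any c-commanding expression).
— she: subject of the clause headed by 'blamed'; the pronoun does not c-command the R-expression — coreference allowed.

Yes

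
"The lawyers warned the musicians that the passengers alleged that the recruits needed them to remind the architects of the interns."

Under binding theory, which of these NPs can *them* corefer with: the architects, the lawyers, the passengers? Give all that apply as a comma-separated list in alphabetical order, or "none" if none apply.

*them* is a pronoun; Principle B requires it to be free in its binding domain — the clause headed by 'needed'.
— the architects: object of the clause headed by 'remind'; is c-commanded by the pronoun; coreference would bind this R-expression — blocked (Principle C).
— the lawyers: subject of the matrix clause; c-commands the pronoun but lies outside its binding domain — allowed.
— the passengers: subject of the clause headed by 'alleged'; c-commands the pronoun but lies outside its binding domain — allowed.

the lawyers, the passengers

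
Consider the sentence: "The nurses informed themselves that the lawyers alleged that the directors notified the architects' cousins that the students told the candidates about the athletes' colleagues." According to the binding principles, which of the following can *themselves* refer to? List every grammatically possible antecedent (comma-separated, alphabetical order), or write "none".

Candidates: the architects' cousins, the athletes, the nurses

the nurses

*themselves* is a reflexive; Principle A requires it to be bound within its binding domain — the matrix clause.
— the architects' cousins: object of the clause headed by 'notified'; does not c-command the reflexive — cannot bind it (Principle A).
— the athletes: possessor inside the second object DP of the clause headed by 'told'; does not c-command the reflexive — cannot bind it (Principle A).
— the nurses: subject of the matrix clause; c-commands the reflexive within its binding domain — allowed (Principle A).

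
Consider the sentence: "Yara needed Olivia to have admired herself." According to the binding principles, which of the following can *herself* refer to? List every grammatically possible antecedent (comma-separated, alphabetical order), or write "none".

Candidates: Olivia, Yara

*herself* is a reflexive; Principle A requires it to be bound within its binding domain — the clause headed by 'admired'.
— Olivia: subject of the clause headed by 'admired'; c-commands the reflexive within its binding domain — allowed (Principle A).
— Yara: subject of the matrix clause; c-commands the reflexive but lies outside its binding domain — cannot bind it (Principle A).

Olivia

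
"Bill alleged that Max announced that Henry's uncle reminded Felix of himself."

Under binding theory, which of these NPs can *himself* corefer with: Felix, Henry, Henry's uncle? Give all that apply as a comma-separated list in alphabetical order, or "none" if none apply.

Felix, Henry's uncle

*himself* is a reflexive; Principle A requires it to be bound within its binding domain — the clause headed by 'reminded'.
— Felix: object of the clause headed by 'reminded'; c-commands the reflexive within its binding domain — allowed (Principle A).
— Henry: possessor inside the subject DP of the clause headed by 'reminded'; does not c-command the reflexive — cannot bind it (Principle A).
— Henry's uncle: subject of the clause headed by 'reminded'; c-commands the reflexive within its binding domain — allowed (Principle A).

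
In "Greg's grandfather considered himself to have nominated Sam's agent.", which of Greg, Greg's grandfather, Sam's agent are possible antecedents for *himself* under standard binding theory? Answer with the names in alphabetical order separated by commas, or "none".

Greg's grandfather

*himself* is a reflexive; Principle A requires it to be bound within its binding domain — the matrix clause.
— Greg: possessor inside the subject DP of the matrix clause; does not c-command the reflexive — cannot bind it (Principle A).
— Greg's grandfather: subject of the matrix clause; c-commands the reflexive within its binding domain — allowed (Principle A).
— Sam's agent: object of the clause headed by 'nominated'; does not c-command the reflexive — cannot bind it (Principle A).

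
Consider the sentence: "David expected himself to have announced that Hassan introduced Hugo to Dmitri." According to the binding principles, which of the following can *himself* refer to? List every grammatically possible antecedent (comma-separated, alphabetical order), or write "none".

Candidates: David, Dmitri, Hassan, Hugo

David

*himself* is a reflexive; Principle A requires it to be bound within its binding domain — the matrix clause.
— David: subject of the matrix clause; c-commands the reflexive within its binding domain — allowed (Principle A).
— Dmitri: second object of the clause headed by 'introduced'; does not c-command the reflexive — cannot bind it (Principle A).
— Hassan: subject of the clause headed by 'introduced'; does not c-command the reflexive — cannot bind it (Principle A).
— Hugo: object of the clause headed by 'introduced'; does not c-command the reflexive — cannot bind it (Principle A).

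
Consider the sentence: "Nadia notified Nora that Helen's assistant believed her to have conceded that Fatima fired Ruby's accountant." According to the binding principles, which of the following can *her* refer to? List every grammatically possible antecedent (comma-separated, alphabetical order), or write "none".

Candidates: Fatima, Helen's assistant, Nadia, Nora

Nadia, Nora

*her* is a pronoun; Principle B requires it to be free in its binding domain — the clause headed by 'believed'.
— Fatima: subject of the clause headed by 'fired'; is c-commanded by the pronoun; coreference would bind this R-expression — blocked (Principle C).
— Helen's assistant: subject of the clause headed by 'believed'; c-commands the pronoun within its binding domain — blocked (Principle B).
— Nadia: subject of the matrix clause; c-commands the pronoun but lies outside its binding domain — allowed.
— Nora: object of the matrix clause; c-commands the pronoun but lies outside its binding domain — allowed.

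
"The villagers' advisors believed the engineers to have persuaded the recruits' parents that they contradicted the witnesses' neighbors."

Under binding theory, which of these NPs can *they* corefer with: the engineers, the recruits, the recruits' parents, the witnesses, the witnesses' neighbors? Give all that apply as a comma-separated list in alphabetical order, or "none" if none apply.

the engineers, the recruits, the recruits' parents

*they* is a pronoun; Principle B requires it to be free in its binding domain — the clause headed by 'contradicted'.
— the engineers: subject of the clause headed by 'persuaded'; c-commands the pronoun but lies outside its binding domain — allowed.
— the recruits: possessor inside the object DP of the clause headed by 'persuaded'; does not c-command the pronoun — Principle B does not apply; allowed.
— the recruits' parents: object of the clause headed by 'persuaded'; c-commands the pronoun but lies outside its binding domain — allowed.
— the witnesses: possessor inside the object DP of the clause headed by 'contradicted'; is c-commanded by the pronoun; coreference would bind this R-expression — blocked (Principle C).
— the witnesses' neighbors: object of the clause headed by 'contradicted'; is c-commanded by the pronoun; coreference would bind this R-expression — blocked (Principle C).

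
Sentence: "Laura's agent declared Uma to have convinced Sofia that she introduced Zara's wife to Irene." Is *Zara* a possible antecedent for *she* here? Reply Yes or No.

*she* is a pronoun; Principle B requires it to be free in its binding domain — the clause headed by 'introduced'.
— Zara: possessor inside the object DP of the clause headed by 'introduced'; is c-commanded by the pronoun; coreference would bind this R-expression — blocked (Principle C).

No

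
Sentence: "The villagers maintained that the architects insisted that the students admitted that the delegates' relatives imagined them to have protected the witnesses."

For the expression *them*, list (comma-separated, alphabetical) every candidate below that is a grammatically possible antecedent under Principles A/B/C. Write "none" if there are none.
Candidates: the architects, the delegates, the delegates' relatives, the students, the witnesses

*them* is a pronoun; Principle B requires it to be free in its binding domain — the clause headed by 'imagined'.
— the architects: subject of the clause headed by 'insisted'; c-commands the pronoun but lies outside its binding domain — allowed.
— the delegates: possessor inside the subject DP of the clause headed by 'imagined'; does not c-command the pronoun — Principle B does not apply; allowed.
— the delegates' relatives: subject of the clause headed by 'imagined'; c-commands the pronoun within its binding domain — blocked (Principle B).
— the students: subject of the clause headed by 'admitted'; c-commands the pronoun but lies outside its binding domain — allowed.
— the witnesses: object of the clause headed by 'protected'; is c-commanded by the pronoun; coreference would bind this R-expression — blocked (Principle C).

the architects, the delegates, the students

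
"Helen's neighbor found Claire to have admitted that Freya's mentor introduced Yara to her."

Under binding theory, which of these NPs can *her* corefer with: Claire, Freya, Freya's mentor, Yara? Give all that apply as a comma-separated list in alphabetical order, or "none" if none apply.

Claire, Freya

*her* is a pronoun; Principle B requires it to be free in its binding domain — the clause headed by 'introduced'.
— Claire: subject of the clause headed by 'admitted'; c-commands the pronoun but lies outside its binding domain — allowed.
— Freya: possessor inside the subject DP of the clause headed by 'introduced'; does not c-command the pronoun — Principle B does not apply; allowed.
— Freya's mentor: subject of the clause headed by 'introduced'; c-commands the pronoun within its binding domain — blocked (Principle B).
— Yara: object of the clause headed by 'introduced'; c-commands the pronoun within its binding domain — blocked (Principle B).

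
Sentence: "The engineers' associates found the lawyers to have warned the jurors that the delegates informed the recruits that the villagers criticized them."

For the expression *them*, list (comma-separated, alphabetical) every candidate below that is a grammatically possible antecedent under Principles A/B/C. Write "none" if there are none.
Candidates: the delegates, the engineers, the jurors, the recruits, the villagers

*them* is a pronoun; Principle B requires it to be free in its binding domain — the clause headed by 'criticized'.
— the delegates: subject of the clause headed by 'informed'; c-commands the pronoun but lies outside its binding domain — allowed.
— the engineers: possessor inside the subject DP of the matrix clause; does not c-command the pronoun — Principle B does not apply; allowed.
— the jurors: object of the clause headed by 'warned'; c-commands the pronoun but lies outside its binding domain — allowed.
— the recruits: object of the clause headed by 'informed'; c-commands the pronoun but lies outside its binding domain — allowed.
— the villagers: subject of the clause headed by 'criticized'; c-commands the pronoun within its binding domain — blocked (Principle B).

the delegates, the engineers, the jurors, the recruits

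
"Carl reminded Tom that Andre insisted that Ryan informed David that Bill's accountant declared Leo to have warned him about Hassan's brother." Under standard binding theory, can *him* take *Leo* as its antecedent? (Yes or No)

No

*him* is a pronoun; Principle B requires it to be free in its binding domain — the clause headed by 'warned'.
— Leo: subject of the clause headed by 'warned'; c-commands the pronoun within its binding domain — blocked (Principle B).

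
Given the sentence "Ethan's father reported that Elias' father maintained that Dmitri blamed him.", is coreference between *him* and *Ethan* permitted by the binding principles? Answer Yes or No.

Yes

*him* is a pronoun; Principle B requires it to be free in its binding domain — the clause headed by 'blamed'.
— Ethan: possessor inside the subject DP of the matrix clause; does not c-command the pronoun — Principle B does not apply; allowed.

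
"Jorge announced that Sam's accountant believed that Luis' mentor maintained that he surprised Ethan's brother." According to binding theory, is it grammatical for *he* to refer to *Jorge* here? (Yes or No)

Yes

*Jorge* is an R-expression; Principle C requires it to be free (not bound by any c-commanding expression).
— he: subject of the clause headed by 'surprised'; the pronoun does not c-command the R-expression — coreference allowed.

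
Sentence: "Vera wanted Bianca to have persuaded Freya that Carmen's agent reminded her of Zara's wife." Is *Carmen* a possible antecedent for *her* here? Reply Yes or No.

*her* is a pronoun; Principle B requires it to be free in its binding domain — the clause headed by 'reminded'.
— Carmen: possessor inside the subject DP of the clause headed by 'reminded'; does not c-command the pronoun — Principle B does not apply; allowed.

Yes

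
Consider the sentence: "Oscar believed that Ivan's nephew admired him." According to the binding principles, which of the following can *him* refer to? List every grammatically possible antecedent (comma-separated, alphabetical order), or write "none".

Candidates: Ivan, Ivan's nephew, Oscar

Ivan, Oscar

*him* is a pronoun; Principle B requires it to be free in its binding domain — the clause headed by 'admired'.
— Ivan: possessor inside the subject DP of the clause headed by 'admired'; does not c-command the pronoun — Principle B does not apply; allowed.
— Ivan's nephew: subject of the clause headed by 'admired'; c-commands the pronoun within its binding domain — blocked (Principle B).
— Oscar: subject of the matrix clause; c-commands the pronoun but lies outside its binding domain — allowed.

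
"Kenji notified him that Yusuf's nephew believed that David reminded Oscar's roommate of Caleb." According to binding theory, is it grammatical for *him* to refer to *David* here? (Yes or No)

*David* is an R-expression; Principle C requires it to be free (not bound by any c-commanding expression).
— him: object of the matrix clause; the pronoun c-commands the R-expression — coreference blocked (Principle C).

No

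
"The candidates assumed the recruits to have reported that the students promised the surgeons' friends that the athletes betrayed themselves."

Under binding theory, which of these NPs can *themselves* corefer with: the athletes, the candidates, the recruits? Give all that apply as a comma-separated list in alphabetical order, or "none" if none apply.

*themselves* is a reflexive; Principle A requires it to be bound within its binding domain — the clause headed by 'betrayed'.
— the athletes: subject of the clause headed by 'betrayed'; c-commands the reflexive within its binding domain — allowed (Principle A).
— the candidates: subject of the matrix clause; c-commands the reflexive but lies outside its binding domain — cannot bind it (Principle A).
— the recruits: subject of the clause headed by 'reported'; c-commands the reflexive but lies outside its binding domain — cannot bind it (Principle A).

the athletes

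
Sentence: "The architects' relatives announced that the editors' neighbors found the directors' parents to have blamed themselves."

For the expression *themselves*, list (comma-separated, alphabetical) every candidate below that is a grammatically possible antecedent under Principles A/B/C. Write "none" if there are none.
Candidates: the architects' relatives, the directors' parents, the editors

*themselves* is a reflexive; Principle A requires it to be bound within its binding domain — the clause headed by 'blamed'.
— the architects' relatives: subject of the matrix clause; c-commands the reflexive but lies outside its binding domain — cannot bind it (Principle A).
— the directors' parents: subject of the clause headed by 'blamed'; c-commands the reflexive within its binding domain — allowed (Principle A).
— the editors: possessor inside the subject DP of the clause headed by 'found'; does not c-command the reflexive — cannot bind it (Principle A).

the directors' parents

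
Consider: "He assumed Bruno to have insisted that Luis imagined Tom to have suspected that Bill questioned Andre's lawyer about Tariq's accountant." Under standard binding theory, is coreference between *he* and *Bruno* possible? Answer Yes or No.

*Bruno* is an R-expression; Principle C requires it to be free (not bound by any c-commanding expression).
— he: subject of the matrix clause; the pronoun c-commands the R-expression — coreference blocked (Principle C).

No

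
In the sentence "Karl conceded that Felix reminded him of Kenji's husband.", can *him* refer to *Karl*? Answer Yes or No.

Yes

*him* is a pronoun; Principle B requires it to be free in its binding domain — the clause headed by 'reminded'.
— Karl: subject of the matrix clause; c-commands the pronoun but lies outside its binding domain — allowed.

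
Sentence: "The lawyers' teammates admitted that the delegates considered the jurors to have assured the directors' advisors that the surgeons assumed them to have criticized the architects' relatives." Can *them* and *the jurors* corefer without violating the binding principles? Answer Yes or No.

Yes

*the jurors* is an R-expression; Principle C requires it to be free (not bound by any c-commanding expression).
— them: subject of the clause headed by 'criticized'; the pronoun does not c-command the R-expression — coreference allowed.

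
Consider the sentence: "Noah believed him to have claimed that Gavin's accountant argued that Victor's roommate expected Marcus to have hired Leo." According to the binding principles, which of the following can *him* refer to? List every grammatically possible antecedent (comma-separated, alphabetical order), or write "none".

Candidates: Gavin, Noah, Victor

*him* is a pronoun; Principle B requires it to be free in its binding domain — the matrix clause.
— Gavin: possessor inside the subject DP of the clause headed by 'argued'; is c-commanded by the pronoun; coreference would bind this R-expression — blocked (Principle C).
— Noah: subject of the matrix clause; c-commands the pronoun within its binding domain — blocked (Principle B).
— Victor: possessor inside the subject DP of the clause headed by 'expected'; is c-commanded by the pronoun; coreference would bind this R-expression — blocked (Principle C).

none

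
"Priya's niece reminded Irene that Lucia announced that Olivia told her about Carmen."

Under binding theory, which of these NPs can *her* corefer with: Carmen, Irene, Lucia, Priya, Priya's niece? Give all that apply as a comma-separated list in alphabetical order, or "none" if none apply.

Irene, Lucia, Priya, Priya's niece

*her* is a pronoun; Principle B requires it to be free in its binding domain — the clause headed by 'told'.
— Carmen: second object of the clause headed by 'told'; is c-commanded by the pronoun; coreference would bind this R-expression — blocked (Principle C).
— Irene: object of the matrix clause; c-commands the pronoun but lies outside its binding domain — allowed.
— Lucia: subject of the clause headed by 'announced'; c-commands the pronoun but lies outside its binding domain — allowed.
— Priya: possessor inside the subject DP of the matrix clause; does not c-command the pronoun — Principle B does not apply; allowed.
— Priya's niece: subject of the matrix clause; c-commands the pronoun but lies outside its binding domain — allowed.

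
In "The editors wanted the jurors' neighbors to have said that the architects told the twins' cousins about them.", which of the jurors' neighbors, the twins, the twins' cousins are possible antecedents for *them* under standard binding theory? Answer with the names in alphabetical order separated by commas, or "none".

the jurors' neighbors, the twins

*them* is a pronoun; Principle B requires it to be free in its binding domain — the clause headed by 'told'.
— the jurors' neighbors: subject of the clause headed by 'said'; c-commands the pronoun but lies outside its binding domain — allowed.
— the twins: possessor inside the object DP of the clause headed by 'told'; does not c-command the pronoun — Principle B does not apply; allowed.
— the twins' cousins: object of the clause headed by 'told'; c-commands the pronoun within its binding domain — blocked (Principle B).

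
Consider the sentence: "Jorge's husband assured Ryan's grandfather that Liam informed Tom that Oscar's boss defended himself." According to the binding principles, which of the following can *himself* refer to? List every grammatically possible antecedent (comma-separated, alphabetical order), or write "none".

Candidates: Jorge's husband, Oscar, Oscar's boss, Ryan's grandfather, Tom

Oscar's boss

*himself* is a reflexive; Principle A requires it to be bound within its binding domain — the clause headed by 'defended'.
— Jorge's husband: subject of the matrix clause; c-commands the reflexive but lies outside its binding domain — cannot bind it (Principle A).
— Oscar: possessor inside the subject DP of the clause headed by 'defended'; does not c-command the reflexive — cannot bind it (Principle A).
— Oscar's boss: subject of the clause headed by 'defended'; c-commands the reflexive within its binding domain — allowed (Principle A).
— Ryan's grandfather: object of the matrix clause; c-commands the reflexive but lies outside its binding domain — cannot bind it (Principle A).
— Tom: object of the clause headed by 'informed'; c-commands the reflexive but lies outside its binding domain — cannot bind it (Principle A).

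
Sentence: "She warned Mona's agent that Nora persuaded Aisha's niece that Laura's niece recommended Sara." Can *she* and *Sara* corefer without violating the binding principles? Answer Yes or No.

No

*Sara* is an R-expression; Principle C requires it to be free (not bound by any c-commanding expression).
— she: subject of the matrix clause; the pronoun c-commands the R-expression — coreference blocked (Principle C).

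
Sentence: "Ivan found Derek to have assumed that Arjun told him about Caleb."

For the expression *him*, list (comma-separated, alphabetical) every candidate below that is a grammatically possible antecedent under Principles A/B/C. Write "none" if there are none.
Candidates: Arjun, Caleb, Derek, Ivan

Derek, Ivan

*him* is a pronoun; Principle B requires it to be free in its binding domain — the clause headed by 'told'.
— Arjun: subject of the clause headed by 'told'; c-commands the pronoun within its binding domain — blocked (Principle B).
— Caleb: second object of the clause headed by 'told'; is c-commanded by the pronoun; coreference would bind this R-expression — blocked (Principle C).
— Derek: subject of the clause headed by 'assumed'; c-commands the pronoun but lies outside its binding domain — allowed.
— Ivan: subject of the matrix clause; c-commands the pronoun but lies outside its binding domain — allowed.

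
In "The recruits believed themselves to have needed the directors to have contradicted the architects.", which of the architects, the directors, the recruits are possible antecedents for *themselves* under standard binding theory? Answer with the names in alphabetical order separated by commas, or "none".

*themselves* is a reflexive; Principle A requires it to be bound within its binding domain — the matrix clause.
— the architects: object of the clause headed by 'contradicted'; does not c-command the reflexive — cannot bind it (Principle A).
— the directors: subject of the clause headed by 'contradicted'; does not c-command the reflexive — cannot bind it (Principle A).
— the recruits: subject of the matrix clause; c-commands the reflexive within its binding domain — allowed (Principle A).

the recruits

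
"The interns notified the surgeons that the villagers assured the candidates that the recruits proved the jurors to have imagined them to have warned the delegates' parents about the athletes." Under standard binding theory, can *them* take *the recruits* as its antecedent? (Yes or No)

*them* is a pronoun; Principle B requires it to be free in its binding domain — the clause headed by 'imagined'.
— the recruits: subject of the clause headed by 'proved'; c-commands the pronoun but lies outside its binding domain — allowed.

Yes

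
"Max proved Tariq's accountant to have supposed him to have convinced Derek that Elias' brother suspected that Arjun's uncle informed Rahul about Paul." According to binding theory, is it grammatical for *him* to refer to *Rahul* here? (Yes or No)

No

*Rahul* is an R-expression; Principle C requires it to be free (not bound by any c-commanding expression).
— him: subject of the clause headed by 'convinced'; the pronoun c-commands the R-expression — coreference blocked (Principle C).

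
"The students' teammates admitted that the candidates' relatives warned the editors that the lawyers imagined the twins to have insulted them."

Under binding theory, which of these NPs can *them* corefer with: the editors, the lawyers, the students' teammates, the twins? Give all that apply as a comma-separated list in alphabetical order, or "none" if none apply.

the editors, the lawyers, the students' teammates

*them* is a pronoun; Principle B requires it to be free in its binding domain — the clause headed by 'insulted'.
— the editors: object of the clause headed by 'warned'; c-commands the pronoun but lies outside its binding domain — allowed.
— the lawyers: subject of the clause headed by 'imagined'; c-commands the pronoun but lies outside its binding domain — allowed.
— the students' teammates: subject of the matrix clause; c-commands the pronoun but lies outside its binding domain — allowed.
— the twins: subject of the clause headed by 'insulted'; c-commands the pronoun within its binding domain — blocked (Principle B).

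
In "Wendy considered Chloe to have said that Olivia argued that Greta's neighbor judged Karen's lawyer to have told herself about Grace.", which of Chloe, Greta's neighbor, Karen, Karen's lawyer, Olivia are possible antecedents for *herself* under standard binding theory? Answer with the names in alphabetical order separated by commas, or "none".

*herself* is a reflexive; Principle A requires it to be bound within its binding domain — the clause headed by 'told'.
— Chloe: subject of the clause headed by 'said'; c-commands the reflexive but lies outside its binding domain — cannot bind it (Principle A).
— Greta's neighbor: subject of the clause headed by 'judged'; c-commands the reflexive but lies outside its binding domain — cannot bind it (Principle A).
— Karen: possessor inside the subject DP of the clause headed by 'told'; does not c-command the reflexive — cannot bind it (Principle A).
— Karen's lawyer: subject of the clause headed by 'told'; c-commands the reflexive within its binding domain — allowed (Principle A).
— Olivia: subject of the clause headed by 'argued'; c-commands the reflexive but lies outside its binding domain — cannot bind it (Principle A).

Karen's lawyer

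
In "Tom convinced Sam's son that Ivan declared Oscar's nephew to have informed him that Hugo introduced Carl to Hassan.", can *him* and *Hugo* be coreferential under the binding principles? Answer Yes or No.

*Hugo* is an R-expression; Principle C requires it to be free (not bound by any c-commanding expression).
— him: object of the clause headed by 'informed'; the pronoun c-commands the R-expression — coreference blocked (Principle C).

No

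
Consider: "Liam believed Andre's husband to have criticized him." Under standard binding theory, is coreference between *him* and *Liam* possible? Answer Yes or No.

*Liam* is an R-expression; Principle C requires it to be free (not bound by any c-commanding expression).
— him: object of the clause headed by 'criticized'; the pronoun does not c-command the R-expression — coreference allowed.

Yes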